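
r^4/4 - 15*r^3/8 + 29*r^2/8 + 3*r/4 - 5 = (r/4 + 1/4)*(r - 4)*(r - 5/2)*(r - 2)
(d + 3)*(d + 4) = d^2 + 7*d + 12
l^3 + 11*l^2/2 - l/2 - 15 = (l - 3/2)*(l + 2)*(l + 5)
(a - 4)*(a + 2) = a^2 - 2*a - 8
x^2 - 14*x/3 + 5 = (x - 3)*(x - 5/3)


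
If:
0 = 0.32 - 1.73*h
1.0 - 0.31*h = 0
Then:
No Solution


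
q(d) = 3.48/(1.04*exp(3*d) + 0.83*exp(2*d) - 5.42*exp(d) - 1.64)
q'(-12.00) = 0.00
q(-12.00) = -2.12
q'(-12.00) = 0.00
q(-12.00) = -2.12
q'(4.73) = -0.00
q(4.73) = 0.00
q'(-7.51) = 0.00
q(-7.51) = -2.12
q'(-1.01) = 0.47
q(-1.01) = -1.01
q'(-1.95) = 0.44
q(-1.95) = -1.46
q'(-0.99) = 0.47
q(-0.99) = -1.00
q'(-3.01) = 0.25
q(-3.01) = -1.83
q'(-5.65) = 0.02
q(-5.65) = -2.10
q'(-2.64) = 0.32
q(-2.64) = -1.72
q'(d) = 3.48*(-3.12*exp(3*d) - 1.66*exp(2*d) + 5.42*exp(d))/(1.04*exp(3*d) + 0.83*exp(2*d) - 5.42*exp(d) - 1.64)^2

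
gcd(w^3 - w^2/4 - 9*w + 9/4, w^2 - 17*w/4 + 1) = w - 1/4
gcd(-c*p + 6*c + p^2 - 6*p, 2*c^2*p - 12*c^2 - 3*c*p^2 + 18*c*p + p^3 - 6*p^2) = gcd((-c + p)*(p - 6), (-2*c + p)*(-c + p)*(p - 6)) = -c*p + 6*c + p^2 - 6*p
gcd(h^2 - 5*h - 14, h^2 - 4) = h + 2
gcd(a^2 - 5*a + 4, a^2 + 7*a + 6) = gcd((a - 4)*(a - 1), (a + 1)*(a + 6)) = 1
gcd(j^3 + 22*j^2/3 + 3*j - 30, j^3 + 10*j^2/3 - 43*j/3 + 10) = j^2 + 13*j/3 - 10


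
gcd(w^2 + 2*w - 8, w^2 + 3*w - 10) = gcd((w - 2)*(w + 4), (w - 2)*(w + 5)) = w - 2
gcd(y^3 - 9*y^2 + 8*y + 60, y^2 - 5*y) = y - 5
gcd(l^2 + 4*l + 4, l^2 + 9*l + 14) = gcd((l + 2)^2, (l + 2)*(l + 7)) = l + 2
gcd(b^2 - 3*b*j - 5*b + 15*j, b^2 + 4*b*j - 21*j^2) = b - 3*j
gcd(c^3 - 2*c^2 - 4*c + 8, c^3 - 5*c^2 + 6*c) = c - 2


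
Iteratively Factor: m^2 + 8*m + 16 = (m + 4)*(m + 4)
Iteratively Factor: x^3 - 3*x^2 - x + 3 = (x + 1)*(x^2 - 4*x + 3) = (x - 1)*(x + 1)*(x - 3)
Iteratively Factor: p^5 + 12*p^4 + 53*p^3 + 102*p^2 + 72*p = (p + 2)*(p^4 + 10*p^3 + 33*p^2 + 36*p) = (p + 2)*(p + 4)*(p^3 + 6*p^2 + 9*p) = (p + 2)*(p + 3)*(p + 4)*(p^2 + 3*p) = p*(p + 2)*(p + 3)*(p + 4)*(p + 3)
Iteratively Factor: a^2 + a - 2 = (a - 1)*(a + 2)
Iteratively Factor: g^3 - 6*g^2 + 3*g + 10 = (g - 2)*(g^2 - 4*g - 5) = (g - 2)*(g + 1)*(g - 5)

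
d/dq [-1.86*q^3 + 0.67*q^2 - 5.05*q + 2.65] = -5.58*q^2 + 1.34*q - 5.05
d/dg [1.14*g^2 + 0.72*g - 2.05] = 2.28*g + 0.72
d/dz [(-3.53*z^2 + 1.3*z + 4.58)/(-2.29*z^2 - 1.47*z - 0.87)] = (8.1661*z^2 + 27.1186*z + 5.6016)/(5.2441*z^4 + 6.7326*z^3 + 6.1455*z^2 + 2.5578*z + 0.7569)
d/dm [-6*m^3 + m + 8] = 1 - 18*m^2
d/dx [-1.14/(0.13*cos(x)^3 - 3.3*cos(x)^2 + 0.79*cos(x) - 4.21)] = (-0.4446*cos(x)^2 + 7.524*cos(x) - 0.9006)*sin(x)/(0.13*cos(x)^3 - 3.3*cos(x)^2 + 0.79*cos(x) - 4.21)^2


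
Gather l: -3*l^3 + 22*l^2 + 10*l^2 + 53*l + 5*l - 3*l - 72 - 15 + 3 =-3*l^3 + 32*l^2 + 55*l - 84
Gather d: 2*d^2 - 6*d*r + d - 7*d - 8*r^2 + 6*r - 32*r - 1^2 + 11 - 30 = 2*d^2 + d*(-6*r - 6) - 8*r^2 - 26*r - 20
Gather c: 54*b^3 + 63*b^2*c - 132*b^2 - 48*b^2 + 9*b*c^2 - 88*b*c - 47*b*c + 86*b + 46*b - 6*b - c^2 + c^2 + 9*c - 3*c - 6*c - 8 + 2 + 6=54*b^3 - 180*b^2 + 9*b*c^2 + 126*b + c*(63*b^2 - 135*b)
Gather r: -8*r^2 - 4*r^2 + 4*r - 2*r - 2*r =-12*r^2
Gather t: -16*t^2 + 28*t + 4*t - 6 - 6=-16*t^2 + 32*t - 12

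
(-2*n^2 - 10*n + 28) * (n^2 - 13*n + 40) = -2*n^4 + 16*n^3 + 78*n^2 - 764*n + 1120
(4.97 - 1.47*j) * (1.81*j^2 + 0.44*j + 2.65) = -2.6607*j^3 + 8.3489*j^2 - 1.7087*j + 13.1705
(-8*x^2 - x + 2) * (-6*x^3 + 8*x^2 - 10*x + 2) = 48*x^5 - 58*x^4 + 60*x^3 + 10*x^2 - 22*x + 4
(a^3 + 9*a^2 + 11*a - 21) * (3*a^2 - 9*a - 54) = 3*a^5 + 18*a^4 - 102*a^3 - 648*a^2 - 405*a + 1134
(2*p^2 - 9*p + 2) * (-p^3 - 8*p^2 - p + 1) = -2*p^5 - 7*p^4 + 68*p^3 - 5*p^2 - 11*p + 2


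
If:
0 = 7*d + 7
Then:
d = -1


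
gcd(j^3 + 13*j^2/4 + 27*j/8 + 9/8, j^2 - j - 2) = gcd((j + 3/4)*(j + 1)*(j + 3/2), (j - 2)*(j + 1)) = j + 1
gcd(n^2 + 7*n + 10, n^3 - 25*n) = n + 5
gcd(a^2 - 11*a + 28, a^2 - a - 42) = a - 7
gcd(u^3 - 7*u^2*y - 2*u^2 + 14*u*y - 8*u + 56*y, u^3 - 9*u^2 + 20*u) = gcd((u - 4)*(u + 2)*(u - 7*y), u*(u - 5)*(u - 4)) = u - 4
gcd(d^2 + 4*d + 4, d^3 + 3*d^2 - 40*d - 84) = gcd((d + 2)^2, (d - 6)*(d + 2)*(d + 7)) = d + 2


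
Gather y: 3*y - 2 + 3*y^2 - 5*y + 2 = 3*y^2 - 2*y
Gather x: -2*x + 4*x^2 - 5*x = 4*x^2 - 7*x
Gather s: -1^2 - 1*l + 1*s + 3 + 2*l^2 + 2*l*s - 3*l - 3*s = 2*l^2 - 4*l + s*(2*l - 2) + 2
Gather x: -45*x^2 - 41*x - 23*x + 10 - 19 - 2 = -45*x^2 - 64*x - 11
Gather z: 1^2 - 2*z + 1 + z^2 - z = z^2 - 3*z + 2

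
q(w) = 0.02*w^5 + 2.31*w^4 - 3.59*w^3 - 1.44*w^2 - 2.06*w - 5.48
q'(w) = 0.1*w^4 + 9.24*w^3 - 10.77*w^2 - 2.88*w - 2.06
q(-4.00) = 780.36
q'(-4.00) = -728.62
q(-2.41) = 117.67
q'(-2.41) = -183.64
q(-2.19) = 81.96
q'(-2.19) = -142.16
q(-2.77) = 198.21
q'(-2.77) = -267.22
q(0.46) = -6.98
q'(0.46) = -4.76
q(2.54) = 19.43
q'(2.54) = 76.72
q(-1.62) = 25.03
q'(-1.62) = -64.25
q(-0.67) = -3.20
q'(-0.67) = -7.72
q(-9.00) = 16488.46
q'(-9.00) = -6928.37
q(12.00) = 46435.72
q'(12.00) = 16452.82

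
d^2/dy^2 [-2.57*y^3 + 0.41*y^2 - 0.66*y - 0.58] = 0.82 - 15.42*y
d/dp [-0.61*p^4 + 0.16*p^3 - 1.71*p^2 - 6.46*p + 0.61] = -2.44*p^3 + 0.48*p^2 - 3.42*p - 6.46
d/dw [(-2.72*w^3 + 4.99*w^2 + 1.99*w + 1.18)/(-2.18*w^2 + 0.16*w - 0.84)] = (5.9296*w^4 - 0.870400000000004*w^3 + 11.991*w^2 - 3.2384*w - 1.8604)/(4.7524*w^4 - 0.6976*w^3 + 3.688*w^2 - 0.2688*w + 0.7056)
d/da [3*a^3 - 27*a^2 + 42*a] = 9*a^2 - 54*a + 42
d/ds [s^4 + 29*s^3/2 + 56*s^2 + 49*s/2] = 4*s^3 + 87*s^2/2 + 112*s + 49/2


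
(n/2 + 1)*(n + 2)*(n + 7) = n^3/2 + 11*n^2/2 + 16*n + 14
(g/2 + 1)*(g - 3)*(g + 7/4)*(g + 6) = g^4/2 + 27*g^3/8 - 13*g^2/8 - 57*g/2 - 63/2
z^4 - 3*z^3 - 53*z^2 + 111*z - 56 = (z - 8)*(z - 1)^2*(z + 7)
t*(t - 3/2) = t^2 - 3*t/2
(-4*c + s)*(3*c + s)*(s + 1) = -12*c^2*s - 12*c^2 - c*s^2 - c*s + s^3 + s^2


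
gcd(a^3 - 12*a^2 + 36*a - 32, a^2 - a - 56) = a - 8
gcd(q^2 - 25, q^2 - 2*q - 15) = q - 5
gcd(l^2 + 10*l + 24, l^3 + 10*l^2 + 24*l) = l^2 + 10*l + 24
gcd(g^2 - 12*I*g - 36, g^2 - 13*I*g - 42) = g - 6*I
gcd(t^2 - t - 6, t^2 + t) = 1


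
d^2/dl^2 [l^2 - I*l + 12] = 2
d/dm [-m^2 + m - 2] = 1 - 2*m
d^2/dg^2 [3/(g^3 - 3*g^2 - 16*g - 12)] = 6*(3*(1 - g)*(-g^3 + 3*g^2 + 16*g + 12) - (-3*g^2 + 6*g + 16)^2)/(-g^3 + 3*g^2 + 16*g + 12)^3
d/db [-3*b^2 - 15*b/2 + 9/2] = -6*b - 15/2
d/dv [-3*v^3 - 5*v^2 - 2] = v*(-9*v - 10)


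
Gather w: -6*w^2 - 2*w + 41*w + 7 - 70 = -6*w^2 + 39*w - 63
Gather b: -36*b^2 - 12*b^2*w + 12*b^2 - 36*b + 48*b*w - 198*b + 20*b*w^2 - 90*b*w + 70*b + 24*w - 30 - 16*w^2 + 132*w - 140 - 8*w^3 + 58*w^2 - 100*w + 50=b^2*(-12*w - 24) + b*(20*w^2 - 42*w - 164) - 8*w^3 + 42*w^2 + 56*w - 120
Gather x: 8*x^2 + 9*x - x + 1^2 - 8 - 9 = 8*x^2 + 8*x - 16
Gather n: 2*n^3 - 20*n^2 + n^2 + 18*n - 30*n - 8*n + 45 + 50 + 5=2*n^3 - 19*n^2 - 20*n + 100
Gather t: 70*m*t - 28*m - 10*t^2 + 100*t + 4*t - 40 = -28*m - 10*t^2 + t*(70*m + 104) - 40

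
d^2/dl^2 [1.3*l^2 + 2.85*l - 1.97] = 2.60000000000000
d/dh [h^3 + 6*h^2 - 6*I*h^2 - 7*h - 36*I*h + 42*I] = 3*h^2 + 12*h*(1 - I) - 7 - 36*I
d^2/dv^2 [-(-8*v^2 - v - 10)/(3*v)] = 20/(3*v^3)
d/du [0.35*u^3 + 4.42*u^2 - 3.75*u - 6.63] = 1.05*u^2 + 8.84*u - 3.75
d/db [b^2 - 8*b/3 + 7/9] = 2*b - 8/3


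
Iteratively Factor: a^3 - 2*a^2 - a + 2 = (a - 2)*(a^2 - 1) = (a - 2)*(a - 1)*(a + 1)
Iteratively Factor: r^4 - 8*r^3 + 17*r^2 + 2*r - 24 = (r + 1)*(r^3 - 9*r^2 + 26*r - 24) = (r - 3)*(r + 1)*(r^2 - 6*r + 8) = (r - 4)*(r - 3)*(r + 1)*(r - 2)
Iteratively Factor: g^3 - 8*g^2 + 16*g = (g - 4)*(g^2 - 4*g) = g*(g - 4)*(g - 4)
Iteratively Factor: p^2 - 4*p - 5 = (p - 5)*(p + 1)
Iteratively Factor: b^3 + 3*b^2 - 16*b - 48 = (b + 3)*(b^2 - 16) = (b - 4)*(b + 3)*(b + 4)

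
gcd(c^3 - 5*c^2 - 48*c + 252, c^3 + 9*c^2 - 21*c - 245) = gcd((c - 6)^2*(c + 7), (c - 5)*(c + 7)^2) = c + 7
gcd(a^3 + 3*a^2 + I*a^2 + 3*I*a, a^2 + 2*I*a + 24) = 1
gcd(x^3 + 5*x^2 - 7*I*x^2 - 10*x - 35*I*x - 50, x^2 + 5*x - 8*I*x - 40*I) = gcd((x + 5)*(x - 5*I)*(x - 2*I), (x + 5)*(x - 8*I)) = x + 5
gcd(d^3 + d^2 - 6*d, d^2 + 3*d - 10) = d - 2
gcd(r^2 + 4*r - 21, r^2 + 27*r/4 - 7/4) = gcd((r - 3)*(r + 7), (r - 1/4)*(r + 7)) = r + 7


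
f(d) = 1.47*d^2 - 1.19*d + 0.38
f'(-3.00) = -10.01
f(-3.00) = 17.18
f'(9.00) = 25.27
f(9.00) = 108.74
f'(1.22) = 2.40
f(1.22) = 1.12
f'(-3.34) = -11.01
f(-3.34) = 20.75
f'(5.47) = 14.89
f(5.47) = 37.85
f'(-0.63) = -3.04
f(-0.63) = 1.71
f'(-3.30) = -10.89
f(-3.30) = 20.32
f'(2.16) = 5.16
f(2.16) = 4.67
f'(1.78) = 4.04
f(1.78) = 2.92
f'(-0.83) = -3.63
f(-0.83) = 2.38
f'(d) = 2.94*d - 1.19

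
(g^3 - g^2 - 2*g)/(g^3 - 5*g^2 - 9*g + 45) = g*(g^2 - g - 2)/(g^3 - 5*g^2 - 9*g + 45)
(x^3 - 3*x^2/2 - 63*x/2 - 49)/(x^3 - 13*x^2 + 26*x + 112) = (x + 7/2)/(x - 8)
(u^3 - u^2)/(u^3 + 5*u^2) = (u - 1)/(u + 5)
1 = 1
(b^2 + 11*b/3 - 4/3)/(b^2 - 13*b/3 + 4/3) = (b + 4)/(b - 4)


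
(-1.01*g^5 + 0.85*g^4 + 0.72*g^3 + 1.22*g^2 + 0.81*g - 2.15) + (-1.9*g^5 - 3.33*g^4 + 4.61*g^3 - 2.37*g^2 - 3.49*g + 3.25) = -2.91*g^5 - 2.48*g^4 + 5.33*g^3 - 1.15*g^2 - 2.68*g + 1.1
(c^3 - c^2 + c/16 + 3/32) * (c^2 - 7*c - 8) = c^5 - 8*c^4 - 15*c^3/16 + 245*c^2/32 - 37*c/32 - 3/4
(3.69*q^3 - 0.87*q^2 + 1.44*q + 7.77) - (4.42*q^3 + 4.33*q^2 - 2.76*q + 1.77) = -0.73*q^3 - 5.2*q^2 + 4.2*q + 6.0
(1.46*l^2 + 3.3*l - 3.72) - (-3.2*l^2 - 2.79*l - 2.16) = 4.66*l^2 + 6.09*l - 1.56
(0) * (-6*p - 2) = 0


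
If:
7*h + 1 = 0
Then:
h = -1/7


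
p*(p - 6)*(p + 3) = p^3 - 3*p^2 - 18*p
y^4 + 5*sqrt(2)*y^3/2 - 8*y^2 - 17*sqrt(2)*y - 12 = (y - 2*sqrt(2))*(y + sqrt(2)/2)*(y + sqrt(2))*(y + 3*sqrt(2))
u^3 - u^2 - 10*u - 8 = (u - 4)*(u + 1)*(u + 2)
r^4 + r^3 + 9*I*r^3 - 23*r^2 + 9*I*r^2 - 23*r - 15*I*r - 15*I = (r + 1)*(r + I)*(r + 3*I)*(r + 5*I)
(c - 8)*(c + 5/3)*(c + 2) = c^3 - 13*c^2/3 - 26*c - 80/3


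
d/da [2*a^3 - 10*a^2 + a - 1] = 6*a^2 - 20*a + 1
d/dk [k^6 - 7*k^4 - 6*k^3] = k^2*(6*k^3 - 28*k - 18)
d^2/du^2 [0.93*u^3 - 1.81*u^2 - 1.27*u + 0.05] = 5.58*u - 3.62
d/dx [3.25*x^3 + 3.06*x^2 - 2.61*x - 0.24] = 9.75*x^2 + 6.12*x - 2.61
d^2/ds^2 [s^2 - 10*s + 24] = 2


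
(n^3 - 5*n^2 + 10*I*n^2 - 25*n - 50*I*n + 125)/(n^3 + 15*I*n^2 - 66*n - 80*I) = (n^2 + 5*n*(-1 + I) - 25*I)/(n^2 + 10*I*n - 16)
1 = 1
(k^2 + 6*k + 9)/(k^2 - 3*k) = (k^2 + 6*k + 9)/(k*(k - 3))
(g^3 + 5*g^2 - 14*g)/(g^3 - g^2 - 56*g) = (g - 2)/(g - 8)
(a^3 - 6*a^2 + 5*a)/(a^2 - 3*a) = (a^2 - 6*a + 5)/(a - 3)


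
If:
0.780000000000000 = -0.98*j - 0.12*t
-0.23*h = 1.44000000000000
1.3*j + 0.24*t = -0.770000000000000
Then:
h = -6.26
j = -1.20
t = 3.28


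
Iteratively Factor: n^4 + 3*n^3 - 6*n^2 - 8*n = (n + 4)*(n^3 - n^2 - 2*n) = n*(n + 4)*(n^2 - n - 2) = n*(n + 1)*(n + 4)*(n - 2)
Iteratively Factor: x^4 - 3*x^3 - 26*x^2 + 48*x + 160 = (x - 5)*(x^3 + 2*x^2 - 16*x - 32) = (x - 5)*(x + 2)*(x^2 - 16) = (x - 5)*(x + 2)*(x + 4)*(x - 4)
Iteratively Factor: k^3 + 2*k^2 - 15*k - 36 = (k + 3)*(k^2 - k - 12) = (k + 3)^2*(k - 4)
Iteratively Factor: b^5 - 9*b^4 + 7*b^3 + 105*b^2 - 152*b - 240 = (b + 3)*(b^4 - 12*b^3 + 43*b^2 - 24*b - 80) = (b - 4)*(b + 3)*(b^3 - 8*b^2 + 11*b + 20) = (b - 4)*(b + 1)*(b + 3)*(b^2 - 9*b + 20) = (b - 5)*(b - 4)*(b + 1)*(b + 3)*(b - 4)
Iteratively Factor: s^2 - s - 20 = (s - 5)*(s + 4)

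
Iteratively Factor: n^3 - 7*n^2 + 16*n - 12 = (n - 2)*(n^2 - 5*n + 6) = (n - 2)^2*(n - 3)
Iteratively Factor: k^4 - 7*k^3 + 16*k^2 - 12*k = (k - 2)*(k^3 - 5*k^2 + 6*k) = (k - 3)*(k - 2)*(k^2 - 2*k) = k*(k - 3)*(k - 2)*(k - 2)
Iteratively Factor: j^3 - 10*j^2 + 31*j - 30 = (j - 2)*(j^2 - 8*j + 15) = (j - 5)*(j - 2)*(j - 3)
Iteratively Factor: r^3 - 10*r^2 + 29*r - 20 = (r - 1)*(r^2 - 9*r + 20) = (r - 5)*(r - 1)*(r - 4)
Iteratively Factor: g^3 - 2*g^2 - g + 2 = (g - 2)*(g^2 - 1) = (g - 2)*(g - 1)*(g + 1)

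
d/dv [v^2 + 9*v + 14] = 2*v + 9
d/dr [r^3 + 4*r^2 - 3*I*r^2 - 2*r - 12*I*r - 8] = 3*r^2 + r*(8 - 6*I) - 2 - 12*I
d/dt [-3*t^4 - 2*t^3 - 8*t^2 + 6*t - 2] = -12*t^3 - 6*t^2 - 16*t + 6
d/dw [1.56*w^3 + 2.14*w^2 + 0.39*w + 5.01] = 4.68*w^2 + 4.28*w + 0.39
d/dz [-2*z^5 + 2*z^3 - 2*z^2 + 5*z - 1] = -10*z^4 + 6*z^2 - 4*z + 5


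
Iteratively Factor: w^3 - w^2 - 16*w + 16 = (w + 4)*(w^2 - 5*w + 4) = (w - 4)*(w + 4)*(w - 1)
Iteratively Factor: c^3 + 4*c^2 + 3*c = (c + 1)*(c^2 + 3*c) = c*(c + 1)*(c + 3)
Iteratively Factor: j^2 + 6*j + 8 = (j + 4)*(j + 2)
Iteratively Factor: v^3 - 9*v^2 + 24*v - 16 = (v - 1)*(v^2 - 8*v + 16) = (v - 4)*(v - 1)*(v - 4)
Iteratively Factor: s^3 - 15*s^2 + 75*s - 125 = (s - 5)*(s^2 - 10*s + 25) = (s - 5)^2*(s - 5)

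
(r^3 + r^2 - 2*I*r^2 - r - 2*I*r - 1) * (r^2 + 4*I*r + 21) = r^5 + r^4 + 2*I*r^4 + 28*r^3 + 2*I*r^3 + 28*r^2 - 46*I*r^2 - 21*r - 46*I*r - 21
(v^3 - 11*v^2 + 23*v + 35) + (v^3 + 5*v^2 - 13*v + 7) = 2*v^3 - 6*v^2 + 10*v + 42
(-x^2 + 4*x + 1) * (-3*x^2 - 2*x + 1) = 3*x^4 - 10*x^3 - 12*x^2 + 2*x + 1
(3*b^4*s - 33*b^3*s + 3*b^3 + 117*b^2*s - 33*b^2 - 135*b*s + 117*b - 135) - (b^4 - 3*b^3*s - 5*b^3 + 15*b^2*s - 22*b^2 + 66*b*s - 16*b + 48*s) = 3*b^4*s - b^4 - 30*b^3*s + 8*b^3 + 102*b^2*s - 11*b^2 - 201*b*s + 133*b - 48*s - 135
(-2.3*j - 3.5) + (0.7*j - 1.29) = -1.6*j - 4.79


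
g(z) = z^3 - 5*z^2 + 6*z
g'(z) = 3*z^2 - 10*z + 6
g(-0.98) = -11.62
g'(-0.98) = 18.68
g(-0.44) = -3.69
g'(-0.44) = 10.98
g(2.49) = -0.62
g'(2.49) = -0.30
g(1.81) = 0.41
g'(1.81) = -2.27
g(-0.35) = -2.76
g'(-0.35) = 9.87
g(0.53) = 1.92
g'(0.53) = 1.54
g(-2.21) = -48.47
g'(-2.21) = 42.75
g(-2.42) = -57.97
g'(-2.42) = 47.77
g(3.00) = 0.00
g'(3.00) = 3.00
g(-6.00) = -432.00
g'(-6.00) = 174.00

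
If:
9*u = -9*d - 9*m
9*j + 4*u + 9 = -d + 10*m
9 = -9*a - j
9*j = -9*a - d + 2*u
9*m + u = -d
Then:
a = -1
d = 3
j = 0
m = 0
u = -3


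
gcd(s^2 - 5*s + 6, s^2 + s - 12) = s - 3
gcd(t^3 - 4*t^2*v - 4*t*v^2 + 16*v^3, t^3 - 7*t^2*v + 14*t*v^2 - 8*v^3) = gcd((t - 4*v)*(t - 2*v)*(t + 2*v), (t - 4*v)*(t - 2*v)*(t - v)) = t^2 - 6*t*v + 8*v^2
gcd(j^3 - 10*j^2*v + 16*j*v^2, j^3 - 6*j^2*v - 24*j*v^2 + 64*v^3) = j^2 - 10*j*v + 16*v^2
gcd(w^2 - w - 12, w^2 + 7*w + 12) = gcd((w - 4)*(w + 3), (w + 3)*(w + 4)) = w + 3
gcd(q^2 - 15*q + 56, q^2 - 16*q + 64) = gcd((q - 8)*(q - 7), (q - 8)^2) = q - 8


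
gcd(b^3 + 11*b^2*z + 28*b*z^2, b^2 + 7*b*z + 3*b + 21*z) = b + 7*z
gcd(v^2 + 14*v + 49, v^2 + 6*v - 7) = v + 7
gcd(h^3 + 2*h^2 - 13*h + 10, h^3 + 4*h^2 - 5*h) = h^2 + 4*h - 5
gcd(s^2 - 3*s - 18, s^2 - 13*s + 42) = s - 6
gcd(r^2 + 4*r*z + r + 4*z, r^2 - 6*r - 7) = r + 1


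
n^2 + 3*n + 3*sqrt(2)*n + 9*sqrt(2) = (n + 3)*(n + 3*sqrt(2))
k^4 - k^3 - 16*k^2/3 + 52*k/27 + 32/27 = (k - 8/3)*(k - 2/3)*(k + 1/3)*(k + 2)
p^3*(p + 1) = p^4 + p^3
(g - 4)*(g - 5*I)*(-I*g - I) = -I*g^3 - 5*g^2 + 3*I*g^2 + 15*g + 4*I*g + 20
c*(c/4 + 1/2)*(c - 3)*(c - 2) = c^4/4 - 3*c^3/4 - c^2 + 3*c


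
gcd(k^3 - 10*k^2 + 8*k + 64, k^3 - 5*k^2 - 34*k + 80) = k - 8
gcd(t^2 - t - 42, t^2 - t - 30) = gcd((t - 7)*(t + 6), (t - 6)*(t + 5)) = 1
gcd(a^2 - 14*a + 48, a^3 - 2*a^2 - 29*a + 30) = a - 6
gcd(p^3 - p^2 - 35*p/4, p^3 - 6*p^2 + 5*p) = p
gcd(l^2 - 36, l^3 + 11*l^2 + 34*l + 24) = l + 6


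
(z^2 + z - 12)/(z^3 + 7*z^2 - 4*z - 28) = (z^2 + z - 12)/(z^3 + 7*z^2 - 4*z - 28)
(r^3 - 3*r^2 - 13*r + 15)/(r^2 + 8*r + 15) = (r^2 - 6*r + 5)/(r + 5)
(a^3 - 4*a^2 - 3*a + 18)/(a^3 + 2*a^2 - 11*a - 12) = (a^2 - a - 6)/(a^2 + 5*a + 4)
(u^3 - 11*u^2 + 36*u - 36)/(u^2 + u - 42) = (u^2 - 5*u + 6)/(u + 7)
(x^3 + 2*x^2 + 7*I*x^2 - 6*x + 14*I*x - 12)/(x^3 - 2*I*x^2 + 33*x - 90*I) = (x^2 + x*(2 + I) + 2*I)/(x^2 - 8*I*x - 15)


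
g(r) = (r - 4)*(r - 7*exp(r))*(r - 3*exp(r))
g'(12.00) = 9456427805132.07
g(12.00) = 4450016274365.94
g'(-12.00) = 527.99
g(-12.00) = -2304.01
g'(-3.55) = 61.45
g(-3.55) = -102.98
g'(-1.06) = -8.52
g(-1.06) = -37.02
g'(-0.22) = -70.54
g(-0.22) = -64.73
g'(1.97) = -3017.21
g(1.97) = -1913.09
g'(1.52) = -1527.46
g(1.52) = -922.12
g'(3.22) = -7343.28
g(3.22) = -9640.02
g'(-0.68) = -27.20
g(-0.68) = -43.51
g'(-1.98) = 17.86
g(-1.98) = -42.19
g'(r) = (1 - 7*exp(r))*(r - 4)*(r - 3*exp(r)) + (1 - 3*exp(r))*(r - 4)*(r - 7*exp(r)) + (r - 7*exp(r))*(r - 3*exp(r)) = -10*r^2*exp(r) + 3*r^2 + 42*r*exp(2*r) + 20*r*exp(r) - 8*r - 147*exp(2*r) + 40*exp(r)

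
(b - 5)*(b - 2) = b^2 - 7*b + 10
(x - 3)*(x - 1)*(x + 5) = x^3 + x^2 - 17*x + 15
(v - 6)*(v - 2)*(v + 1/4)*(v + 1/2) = v^4 - 29*v^3/4 + 49*v^2/8 + 8*v + 3/2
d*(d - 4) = d^2 - 4*d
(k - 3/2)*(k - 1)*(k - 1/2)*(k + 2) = k^4 - k^3 - 13*k^2/4 + 19*k/4 - 3/2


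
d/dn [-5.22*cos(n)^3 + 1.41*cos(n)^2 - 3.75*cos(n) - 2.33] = (15.66*cos(n)^2 - 2.82*cos(n) + 3.75)*sin(n)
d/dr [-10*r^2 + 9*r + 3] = 9 - 20*r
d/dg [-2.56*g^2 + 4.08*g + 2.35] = 4.08 - 5.12*g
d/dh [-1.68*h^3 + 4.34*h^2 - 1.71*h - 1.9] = -5.04*h^2 + 8.68*h - 1.71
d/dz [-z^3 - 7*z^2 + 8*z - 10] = -3*z^2 - 14*z + 8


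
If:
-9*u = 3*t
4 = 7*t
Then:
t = 4/7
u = -4/21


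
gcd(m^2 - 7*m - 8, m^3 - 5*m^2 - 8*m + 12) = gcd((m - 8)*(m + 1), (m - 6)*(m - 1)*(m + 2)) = 1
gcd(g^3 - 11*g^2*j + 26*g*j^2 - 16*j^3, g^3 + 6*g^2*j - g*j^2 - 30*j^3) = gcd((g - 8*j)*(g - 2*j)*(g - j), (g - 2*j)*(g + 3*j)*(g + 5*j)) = g - 2*j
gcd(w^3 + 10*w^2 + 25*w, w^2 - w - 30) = w + 5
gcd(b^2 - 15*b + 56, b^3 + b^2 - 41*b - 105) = b - 7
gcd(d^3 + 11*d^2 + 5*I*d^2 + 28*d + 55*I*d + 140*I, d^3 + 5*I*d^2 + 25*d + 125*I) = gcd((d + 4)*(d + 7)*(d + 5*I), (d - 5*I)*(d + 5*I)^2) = d + 5*I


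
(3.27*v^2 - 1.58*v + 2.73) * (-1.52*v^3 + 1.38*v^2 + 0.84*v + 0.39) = -4.9704*v^5 + 6.9142*v^4 - 3.5832*v^3 + 3.7155*v^2 + 1.677*v + 1.0647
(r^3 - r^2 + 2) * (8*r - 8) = 8*r^4 - 16*r^3 + 8*r^2 + 16*r - 16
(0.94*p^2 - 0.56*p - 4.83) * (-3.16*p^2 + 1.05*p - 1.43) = -2.9704*p^4 + 2.7566*p^3 + 13.3306*p^2 - 4.2707*p + 6.9069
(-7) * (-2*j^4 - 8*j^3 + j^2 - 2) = 14*j^4 + 56*j^3 - 7*j^2 + 14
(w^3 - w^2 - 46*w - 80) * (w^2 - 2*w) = w^5 - 3*w^4 - 44*w^3 + 12*w^2 + 160*w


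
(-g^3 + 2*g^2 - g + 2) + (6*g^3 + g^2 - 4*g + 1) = 5*g^3 + 3*g^2 - 5*g + 3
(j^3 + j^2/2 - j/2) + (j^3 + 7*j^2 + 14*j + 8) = 2*j^3 + 15*j^2/2 + 27*j/2 + 8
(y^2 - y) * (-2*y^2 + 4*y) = -2*y^4 + 6*y^3 - 4*y^2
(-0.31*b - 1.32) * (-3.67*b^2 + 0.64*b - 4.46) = 1.1377*b^3 + 4.646*b^2 + 0.5378*b + 5.8872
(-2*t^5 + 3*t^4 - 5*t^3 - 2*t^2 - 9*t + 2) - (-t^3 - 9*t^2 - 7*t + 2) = -2*t^5 + 3*t^4 - 4*t^3 + 7*t^2 - 2*t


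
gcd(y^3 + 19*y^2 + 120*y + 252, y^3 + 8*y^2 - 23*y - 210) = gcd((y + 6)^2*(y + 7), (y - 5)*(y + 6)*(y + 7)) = y^2 + 13*y + 42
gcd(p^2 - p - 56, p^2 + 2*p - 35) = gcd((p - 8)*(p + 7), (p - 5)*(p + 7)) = p + 7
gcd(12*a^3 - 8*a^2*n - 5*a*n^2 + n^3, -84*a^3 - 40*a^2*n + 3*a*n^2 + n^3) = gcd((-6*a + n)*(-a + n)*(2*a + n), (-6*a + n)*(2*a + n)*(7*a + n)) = 12*a^2 + 4*a*n - n^2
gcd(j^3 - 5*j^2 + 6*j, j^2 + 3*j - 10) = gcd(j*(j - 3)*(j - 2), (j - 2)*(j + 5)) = j - 2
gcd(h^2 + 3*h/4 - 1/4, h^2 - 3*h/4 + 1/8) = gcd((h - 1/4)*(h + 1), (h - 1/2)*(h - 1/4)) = h - 1/4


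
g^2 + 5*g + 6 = (g + 2)*(g + 3)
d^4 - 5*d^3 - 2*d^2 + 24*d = d*(d - 4)*(d - 3)*(d + 2)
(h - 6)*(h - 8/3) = h^2 - 26*h/3 + 16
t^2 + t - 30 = (t - 5)*(t + 6)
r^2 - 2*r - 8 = (r - 4)*(r + 2)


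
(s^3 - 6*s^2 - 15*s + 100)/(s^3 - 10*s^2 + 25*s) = (s + 4)/s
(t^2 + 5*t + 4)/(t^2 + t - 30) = (t^2 + 5*t + 4)/(t^2 + t - 30)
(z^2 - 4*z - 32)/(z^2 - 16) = (z - 8)/(z - 4)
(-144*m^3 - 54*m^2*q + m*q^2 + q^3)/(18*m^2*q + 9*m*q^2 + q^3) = (-8*m + q)/q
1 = 1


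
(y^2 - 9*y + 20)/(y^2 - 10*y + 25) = (y - 4)/(y - 5)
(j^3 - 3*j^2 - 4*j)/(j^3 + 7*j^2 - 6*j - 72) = j*(j^2 - 3*j - 4)/(j^3 + 7*j^2 - 6*j - 72)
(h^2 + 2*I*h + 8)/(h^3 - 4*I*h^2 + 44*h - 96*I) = (h + 4*I)/(h^2 - 2*I*h + 48)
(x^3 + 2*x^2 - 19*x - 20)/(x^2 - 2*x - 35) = (x^2 - 3*x - 4)/(x - 7)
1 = 1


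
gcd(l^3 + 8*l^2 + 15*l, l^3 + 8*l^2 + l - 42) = l + 3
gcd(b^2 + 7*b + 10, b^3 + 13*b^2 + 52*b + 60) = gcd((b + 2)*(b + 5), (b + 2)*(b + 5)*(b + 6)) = b^2 + 7*b + 10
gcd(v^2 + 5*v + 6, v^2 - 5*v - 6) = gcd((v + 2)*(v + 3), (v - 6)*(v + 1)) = 1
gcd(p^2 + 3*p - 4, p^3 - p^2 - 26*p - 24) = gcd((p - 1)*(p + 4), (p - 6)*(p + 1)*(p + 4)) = p + 4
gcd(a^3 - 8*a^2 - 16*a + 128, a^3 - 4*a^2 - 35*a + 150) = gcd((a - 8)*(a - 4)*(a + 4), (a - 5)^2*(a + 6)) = 1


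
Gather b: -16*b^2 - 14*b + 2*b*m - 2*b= -16*b^2 + b*(2*m - 16)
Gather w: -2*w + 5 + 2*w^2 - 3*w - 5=2*w^2 - 5*w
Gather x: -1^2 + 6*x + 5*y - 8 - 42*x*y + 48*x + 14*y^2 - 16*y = x*(54 - 42*y) + 14*y^2 - 11*y - 9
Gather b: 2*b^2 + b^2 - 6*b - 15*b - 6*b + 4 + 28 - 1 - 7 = 3*b^2 - 27*b + 24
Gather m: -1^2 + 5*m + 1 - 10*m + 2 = 2 - 5*m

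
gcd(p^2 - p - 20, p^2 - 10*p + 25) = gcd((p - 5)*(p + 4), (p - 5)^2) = p - 5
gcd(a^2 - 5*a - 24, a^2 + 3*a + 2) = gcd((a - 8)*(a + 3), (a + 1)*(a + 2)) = 1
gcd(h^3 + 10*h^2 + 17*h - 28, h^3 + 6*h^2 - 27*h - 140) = h^2 + 11*h + 28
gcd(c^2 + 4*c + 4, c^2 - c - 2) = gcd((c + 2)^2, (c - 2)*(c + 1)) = 1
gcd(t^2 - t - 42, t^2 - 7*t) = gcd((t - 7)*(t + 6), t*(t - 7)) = t - 7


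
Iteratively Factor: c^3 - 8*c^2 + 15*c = (c - 5)*(c^2 - 3*c) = c*(c - 5)*(c - 3)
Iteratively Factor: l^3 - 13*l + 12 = (l - 1)*(l^2 + l - 12) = (l - 3)*(l - 1)*(l + 4)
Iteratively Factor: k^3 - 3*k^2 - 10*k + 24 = (k + 3)*(k^2 - 6*k + 8) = (k - 2)*(k + 3)*(k - 4)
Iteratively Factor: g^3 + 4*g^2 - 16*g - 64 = (g + 4)*(g^2 - 16) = (g + 4)^2*(g - 4)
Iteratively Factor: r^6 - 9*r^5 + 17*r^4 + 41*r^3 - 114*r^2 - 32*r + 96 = (r - 1)*(r^5 - 8*r^4 + 9*r^3 + 50*r^2 - 64*r - 96) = (r - 4)*(r - 1)*(r^4 - 4*r^3 - 7*r^2 + 22*r + 24) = (r - 4)*(r - 1)*(r + 2)*(r^3 - 6*r^2 + 5*r + 12) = (r - 4)*(r - 1)*(r + 1)*(r + 2)*(r^2 - 7*r + 12) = (r - 4)*(r - 3)*(r - 1)*(r + 1)*(r + 2)*(r - 4)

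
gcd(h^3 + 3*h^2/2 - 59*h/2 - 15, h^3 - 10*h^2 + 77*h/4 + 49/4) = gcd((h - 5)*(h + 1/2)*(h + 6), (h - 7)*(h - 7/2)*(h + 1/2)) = h + 1/2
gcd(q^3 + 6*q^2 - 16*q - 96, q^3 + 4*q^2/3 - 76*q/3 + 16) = q^2 + 2*q - 24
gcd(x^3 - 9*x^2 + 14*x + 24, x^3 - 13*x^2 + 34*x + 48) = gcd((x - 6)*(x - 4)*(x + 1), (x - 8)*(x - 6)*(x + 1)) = x^2 - 5*x - 6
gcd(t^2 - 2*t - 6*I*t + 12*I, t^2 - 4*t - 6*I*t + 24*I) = t - 6*I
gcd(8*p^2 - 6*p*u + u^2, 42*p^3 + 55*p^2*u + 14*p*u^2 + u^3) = 1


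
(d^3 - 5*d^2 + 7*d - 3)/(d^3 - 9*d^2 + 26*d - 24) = (d^2 - 2*d + 1)/(d^2 - 6*d + 8)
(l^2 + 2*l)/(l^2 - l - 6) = l/(l - 3)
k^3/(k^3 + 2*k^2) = k/(k + 2)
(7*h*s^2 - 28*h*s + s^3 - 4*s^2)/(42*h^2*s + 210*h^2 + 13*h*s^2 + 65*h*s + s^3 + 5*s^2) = s*(s - 4)/(6*h*s + 30*h + s^2 + 5*s)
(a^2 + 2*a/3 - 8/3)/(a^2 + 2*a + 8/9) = 3*(3*a^2 + 2*a - 8)/(9*a^2 + 18*a + 8)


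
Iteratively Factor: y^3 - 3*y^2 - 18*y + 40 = (y - 2)*(y^2 - y - 20) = (y - 2)*(y + 4)*(y - 5)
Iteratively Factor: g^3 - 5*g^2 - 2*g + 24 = (g + 2)*(g^2 - 7*g + 12) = (g - 3)*(g + 2)*(g - 4)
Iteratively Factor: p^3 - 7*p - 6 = (p - 3)*(p^2 + 3*p + 2) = (p - 3)*(p + 1)*(p + 2)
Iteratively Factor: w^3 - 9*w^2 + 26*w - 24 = (w - 2)*(w^2 - 7*w + 12) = (w - 3)*(w - 2)*(w - 4)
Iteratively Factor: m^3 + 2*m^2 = (m)*(m^2 + 2*m) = m*(m + 2)*(m)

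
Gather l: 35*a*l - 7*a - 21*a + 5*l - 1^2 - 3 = -28*a + l*(35*a + 5) - 4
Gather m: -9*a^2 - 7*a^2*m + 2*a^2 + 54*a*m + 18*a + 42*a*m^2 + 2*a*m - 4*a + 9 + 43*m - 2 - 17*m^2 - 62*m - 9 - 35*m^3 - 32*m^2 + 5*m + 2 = -7*a^2 + 14*a - 35*m^3 + m^2*(42*a - 49) + m*(-7*a^2 + 56*a - 14)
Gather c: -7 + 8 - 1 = 0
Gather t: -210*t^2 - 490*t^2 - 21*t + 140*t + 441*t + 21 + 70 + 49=-700*t^2 + 560*t + 140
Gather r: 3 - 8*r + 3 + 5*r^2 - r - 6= 5*r^2 - 9*r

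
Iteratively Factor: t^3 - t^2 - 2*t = (t - 2)*(t^2 + t) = t*(t - 2)*(t + 1)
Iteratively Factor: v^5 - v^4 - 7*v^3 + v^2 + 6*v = (v)*(v^4 - v^3 - 7*v^2 + v + 6) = v*(v + 2)*(v^3 - 3*v^2 - v + 3) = v*(v - 1)*(v + 2)*(v^2 - 2*v - 3) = v*(v - 3)*(v - 1)*(v + 2)*(v + 1)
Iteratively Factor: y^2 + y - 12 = (y + 4)*(y - 3)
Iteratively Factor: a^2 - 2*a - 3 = (a - 3)*(a + 1)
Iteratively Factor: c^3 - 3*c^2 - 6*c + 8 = (c + 2)*(c^2 - 5*c + 4) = (c - 1)*(c + 2)*(c - 4)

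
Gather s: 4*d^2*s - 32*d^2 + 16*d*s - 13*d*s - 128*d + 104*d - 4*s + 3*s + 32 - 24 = -32*d^2 - 24*d + s*(4*d^2 + 3*d - 1) + 8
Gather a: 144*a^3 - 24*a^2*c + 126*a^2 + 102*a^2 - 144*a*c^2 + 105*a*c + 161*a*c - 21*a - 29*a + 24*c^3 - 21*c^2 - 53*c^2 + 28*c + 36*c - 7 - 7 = 144*a^3 + a^2*(228 - 24*c) + a*(-144*c^2 + 266*c - 50) + 24*c^3 - 74*c^2 + 64*c - 14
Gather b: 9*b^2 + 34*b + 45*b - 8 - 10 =9*b^2 + 79*b - 18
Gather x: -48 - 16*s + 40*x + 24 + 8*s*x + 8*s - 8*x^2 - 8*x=-8*s - 8*x^2 + x*(8*s + 32) - 24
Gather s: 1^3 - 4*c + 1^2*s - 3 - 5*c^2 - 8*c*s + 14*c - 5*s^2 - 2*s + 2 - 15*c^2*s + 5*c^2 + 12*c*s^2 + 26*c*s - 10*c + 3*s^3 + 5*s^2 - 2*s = 12*c*s^2 + 3*s^3 + s*(-15*c^2 + 18*c - 3)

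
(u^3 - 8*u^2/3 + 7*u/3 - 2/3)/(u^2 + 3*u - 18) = (3*u^3 - 8*u^2 + 7*u - 2)/(3*(u^2 + 3*u - 18))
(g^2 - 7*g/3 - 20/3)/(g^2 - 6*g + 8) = (g + 5/3)/(g - 2)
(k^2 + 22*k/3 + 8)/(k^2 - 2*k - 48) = (k + 4/3)/(k - 8)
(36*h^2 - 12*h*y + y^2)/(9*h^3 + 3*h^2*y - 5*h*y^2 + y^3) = (36*h^2 - 12*h*y + y^2)/(9*h^3 + 3*h^2*y - 5*h*y^2 + y^3)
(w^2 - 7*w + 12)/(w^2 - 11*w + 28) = (w - 3)/(w - 7)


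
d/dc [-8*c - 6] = -8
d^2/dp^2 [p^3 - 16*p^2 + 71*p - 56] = 6*p - 32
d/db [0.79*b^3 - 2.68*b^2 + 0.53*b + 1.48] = 2.37*b^2 - 5.36*b + 0.53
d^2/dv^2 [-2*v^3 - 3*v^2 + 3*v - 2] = -12*v - 6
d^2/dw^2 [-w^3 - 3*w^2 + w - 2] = -6*w - 6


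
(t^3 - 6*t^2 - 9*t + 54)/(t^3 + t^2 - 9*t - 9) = (t - 6)/(t + 1)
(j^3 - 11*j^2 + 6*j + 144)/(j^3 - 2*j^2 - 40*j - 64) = (j^2 - 3*j - 18)/(j^2 + 6*j + 8)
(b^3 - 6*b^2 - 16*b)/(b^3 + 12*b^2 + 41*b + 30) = b*(b^2 - 6*b - 16)/(b^3 + 12*b^2 + 41*b + 30)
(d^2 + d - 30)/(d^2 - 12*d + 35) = (d + 6)/(d - 7)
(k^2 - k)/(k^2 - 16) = k*(k - 1)/(k^2 - 16)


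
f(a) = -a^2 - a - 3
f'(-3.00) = 5.00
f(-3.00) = -9.00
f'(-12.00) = 23.00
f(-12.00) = -135.00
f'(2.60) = -6.20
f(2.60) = -12.36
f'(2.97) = -6.94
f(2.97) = -14.79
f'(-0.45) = -0.10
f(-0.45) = -2.75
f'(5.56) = -12.12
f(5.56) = -39.47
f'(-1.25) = 1.50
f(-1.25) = -3.31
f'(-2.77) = 4.54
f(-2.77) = -7.90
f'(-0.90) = 0.80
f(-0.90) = -2.91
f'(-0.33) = -0.34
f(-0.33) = -2.78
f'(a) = -2*a - 1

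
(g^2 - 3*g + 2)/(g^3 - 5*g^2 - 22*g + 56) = (g - 1)/(g^2 - 3*g - 28)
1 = 1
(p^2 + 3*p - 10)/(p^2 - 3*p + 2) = (p + 5)/(p - 1)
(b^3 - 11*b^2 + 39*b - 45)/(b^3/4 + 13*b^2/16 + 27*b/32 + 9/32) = 32*(b^3 - 11*b^2 + 39*b - 45)/(8*b^3 + 26*b^2 + 27*b + 9)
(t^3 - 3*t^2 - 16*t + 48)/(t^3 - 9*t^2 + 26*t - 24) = (t + 4)/(t - 2)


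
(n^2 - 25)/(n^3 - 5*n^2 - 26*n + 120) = (n - 5)/(n^2 - 10*n + 24)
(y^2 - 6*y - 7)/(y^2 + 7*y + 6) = (y - 7)/(y + 6)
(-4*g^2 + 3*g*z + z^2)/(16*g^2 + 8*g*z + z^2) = (-g + z)/(4*g + z)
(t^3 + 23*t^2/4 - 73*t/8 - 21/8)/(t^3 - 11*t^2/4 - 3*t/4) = (2*t^2 + 11*t - 21)/(2*t*(t - 3))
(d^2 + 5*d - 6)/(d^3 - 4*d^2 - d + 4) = (d + 6)/(d^2 - 3*d - 4)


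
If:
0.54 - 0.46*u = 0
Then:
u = 1.17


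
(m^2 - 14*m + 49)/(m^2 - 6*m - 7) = (m - 7)/(m + 1)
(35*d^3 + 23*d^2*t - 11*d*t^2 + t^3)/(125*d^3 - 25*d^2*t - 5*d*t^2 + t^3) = (-7*d^2 - 6*d*t + t^2)/(-25*d^2 + t^2)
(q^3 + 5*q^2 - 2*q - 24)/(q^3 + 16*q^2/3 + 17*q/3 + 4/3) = 3*(q^2 + q - 6)/(3*q^2 + 4*q + 1)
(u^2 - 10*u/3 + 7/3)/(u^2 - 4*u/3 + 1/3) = (3*u - 7)/(3*u - 1)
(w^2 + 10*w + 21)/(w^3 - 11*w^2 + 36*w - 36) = (w^2 + 10*w + 21)/(w^3 - 11*w^2 + 36*w - 36)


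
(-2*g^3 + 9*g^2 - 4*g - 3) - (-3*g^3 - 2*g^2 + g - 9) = g^3 + 11*g^2 - 5*g + 6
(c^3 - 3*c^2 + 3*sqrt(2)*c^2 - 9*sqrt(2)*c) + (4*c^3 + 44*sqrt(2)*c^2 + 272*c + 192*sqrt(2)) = 5*c^3 - 3*c^2 + 47*sqrt(2)*c^2 - 9*sqrt(2)*c + 272*c + 192*sqrt(2)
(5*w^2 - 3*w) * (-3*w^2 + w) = -15*w^4 + 14*w^3 - 3*w^2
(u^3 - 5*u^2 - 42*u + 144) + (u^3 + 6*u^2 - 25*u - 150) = 2*u^3 + u^2 - 67*u - 6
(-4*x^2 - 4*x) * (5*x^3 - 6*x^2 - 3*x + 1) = -20*x^5 + 4*x^4 + 36*x^3 + 8*x^2 - 4*x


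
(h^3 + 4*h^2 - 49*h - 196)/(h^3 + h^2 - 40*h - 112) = (h + 7)/(h + 4)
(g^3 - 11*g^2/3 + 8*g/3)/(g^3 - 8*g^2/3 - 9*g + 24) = g*(g - 1)/(g^2 - 9)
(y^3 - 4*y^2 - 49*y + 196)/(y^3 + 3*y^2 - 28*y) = (y - 7)/y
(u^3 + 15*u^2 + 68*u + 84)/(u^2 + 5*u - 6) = (u^2 + 9*u + 14)/(u - 1)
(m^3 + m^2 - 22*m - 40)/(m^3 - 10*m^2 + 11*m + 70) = (m + 4)/(m - 7)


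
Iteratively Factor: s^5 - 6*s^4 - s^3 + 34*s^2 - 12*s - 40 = (s - 2)*(s^4 - 4*s^3 - 9*s^2 + 16*s + 20) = (s - 2)*(s + 2)*(s^3 - 6*s^2 + 3*s + 10) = (s - 2)*(s + 1)*(s + 2)*(s^2 - 7*s + 10) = (s - 5)*(s - 2)*(s + 1)*(s + 2)*(s - 2)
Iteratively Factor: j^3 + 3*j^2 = (j)*(j^2 + 3*j) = j^2*(j + 3)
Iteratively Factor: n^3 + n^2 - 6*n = (n - 2)*(n^2 + 3*n) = (n - 2)*(n + 3)*(n)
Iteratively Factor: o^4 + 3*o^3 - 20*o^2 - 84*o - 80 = (o - 5)*(o^3 + 8*o^2 + 20*o + 16) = (o - 5)*(o + 2)*(o^2 + 6*o + 8) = (o - 5)*(o + 2)*(o + 4)*(o + 2)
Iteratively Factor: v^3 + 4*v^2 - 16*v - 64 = (v - 4)*(v^2 + 8*v + 16) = (v - 4)*(v + 4)*(v + 4)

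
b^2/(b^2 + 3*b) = b/(b + 3)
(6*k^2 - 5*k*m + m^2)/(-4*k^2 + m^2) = (-3*k + m)/(2*k + m)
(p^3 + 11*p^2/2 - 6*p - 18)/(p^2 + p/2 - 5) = (2*p^2 + 15*p + 18)/(2*p + 5)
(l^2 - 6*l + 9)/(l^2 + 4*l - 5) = (l^2 - 6*l + 9)/(l^2 + 4*l - 5)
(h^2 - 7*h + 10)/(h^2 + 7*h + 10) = (h^2 - 7*h + 10)/(h^2 + 7*h + 10)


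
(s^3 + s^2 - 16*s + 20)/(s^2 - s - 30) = (s^2 - 4*s + 4)/(s - 6)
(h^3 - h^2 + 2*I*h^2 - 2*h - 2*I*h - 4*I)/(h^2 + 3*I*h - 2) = (h^2 - h - 2)/(h + I)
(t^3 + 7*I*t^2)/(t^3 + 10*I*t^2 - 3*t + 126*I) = t^2/(t^2 + 3*I*t + 18)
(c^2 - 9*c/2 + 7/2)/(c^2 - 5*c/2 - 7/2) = (c - 1)/(c + 1)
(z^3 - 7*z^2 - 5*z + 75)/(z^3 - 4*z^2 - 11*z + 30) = (z - 5)/(z - 2)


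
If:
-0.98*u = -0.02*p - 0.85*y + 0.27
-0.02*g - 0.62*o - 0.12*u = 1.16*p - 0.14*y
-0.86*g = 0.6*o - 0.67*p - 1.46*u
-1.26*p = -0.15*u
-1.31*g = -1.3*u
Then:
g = 0.05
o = 0.06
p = 0.01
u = 0.05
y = 0.38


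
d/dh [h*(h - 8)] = 2*h - 8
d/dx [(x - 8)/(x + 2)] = 10/(x + 2)^2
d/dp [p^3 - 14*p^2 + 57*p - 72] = 3*p^2 - 28*p + 57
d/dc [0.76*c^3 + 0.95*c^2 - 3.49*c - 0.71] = 2.28*c^2 + 1.9*c - 3.49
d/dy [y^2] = 2*y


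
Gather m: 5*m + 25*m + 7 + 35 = 30*m + 42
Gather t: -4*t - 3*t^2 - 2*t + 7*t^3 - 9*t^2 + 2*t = 7*t^3 - 12*t^2 - 4*t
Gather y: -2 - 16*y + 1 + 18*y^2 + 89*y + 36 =18*y^2 + 73*y + 35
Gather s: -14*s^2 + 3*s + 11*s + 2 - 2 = -14*s^2 + 14*s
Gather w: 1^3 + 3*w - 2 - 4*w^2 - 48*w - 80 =-4*w^2 - 45*w - 81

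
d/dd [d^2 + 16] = 2*d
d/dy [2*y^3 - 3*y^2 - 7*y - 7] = 6*y^2 - 6*y - 7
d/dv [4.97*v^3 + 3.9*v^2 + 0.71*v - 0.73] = 14.91*v^2 + 7.8*v + 0.71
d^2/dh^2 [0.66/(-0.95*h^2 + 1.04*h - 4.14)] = (1.1913*h^2 - 1.30416*h - 0.66*(1.9*h - 1.04)*(3.8*h - 2.08) + 5.19156)/(0.95*h^2 - 1.04*h + 4.14)^3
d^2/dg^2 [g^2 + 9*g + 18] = 2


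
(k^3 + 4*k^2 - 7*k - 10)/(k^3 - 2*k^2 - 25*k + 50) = (k + 1)/(k - 5)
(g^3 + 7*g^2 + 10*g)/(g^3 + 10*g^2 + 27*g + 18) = g*(g^2 + 7*g + 10)/(g^3 + 10*g^2 + 27*g + 18)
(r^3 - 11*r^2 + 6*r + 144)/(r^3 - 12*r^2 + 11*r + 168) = (r - 6)/(r - 7)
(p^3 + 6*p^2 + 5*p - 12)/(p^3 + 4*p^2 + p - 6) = (p + 4)/(p + 2)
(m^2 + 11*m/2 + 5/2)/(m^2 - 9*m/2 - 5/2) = (m + 5)/(m - 5)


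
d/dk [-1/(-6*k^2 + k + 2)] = (1 - 12*k)/(-6*k^2 + k + 2)^2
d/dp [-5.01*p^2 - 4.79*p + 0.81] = -10.02*p - 4.79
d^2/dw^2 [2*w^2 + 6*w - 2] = 4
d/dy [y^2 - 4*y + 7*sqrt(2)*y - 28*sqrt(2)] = 2*y - 4 + 7*sqrt(2)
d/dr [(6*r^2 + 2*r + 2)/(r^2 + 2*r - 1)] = 2*(5*r^2 - 8*r - 3)/(r^4 + 4*r^3 + 2*r^2 - 4*r + 1)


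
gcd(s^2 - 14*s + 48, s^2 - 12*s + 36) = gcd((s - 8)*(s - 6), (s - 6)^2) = s - 6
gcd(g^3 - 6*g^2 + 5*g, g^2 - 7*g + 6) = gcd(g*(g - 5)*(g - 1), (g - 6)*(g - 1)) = g - 1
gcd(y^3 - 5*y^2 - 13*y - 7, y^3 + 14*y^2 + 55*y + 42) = y + 1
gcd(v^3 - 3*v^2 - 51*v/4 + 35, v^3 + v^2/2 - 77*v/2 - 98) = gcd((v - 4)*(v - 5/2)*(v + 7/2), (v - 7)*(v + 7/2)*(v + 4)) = v + 7/2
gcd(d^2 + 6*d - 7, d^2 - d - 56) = d + 7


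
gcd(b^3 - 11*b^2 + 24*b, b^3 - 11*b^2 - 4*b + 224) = b - 8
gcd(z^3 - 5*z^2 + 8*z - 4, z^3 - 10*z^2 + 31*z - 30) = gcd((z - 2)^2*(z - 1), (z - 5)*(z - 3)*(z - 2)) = z - 2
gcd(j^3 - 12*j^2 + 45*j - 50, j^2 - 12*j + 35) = j - 5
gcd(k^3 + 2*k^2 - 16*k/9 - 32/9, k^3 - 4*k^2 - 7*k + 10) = k + 2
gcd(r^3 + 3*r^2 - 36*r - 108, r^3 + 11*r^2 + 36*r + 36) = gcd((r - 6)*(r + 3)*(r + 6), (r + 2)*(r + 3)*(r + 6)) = r^2 + 9*r + 18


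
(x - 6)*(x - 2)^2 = x^3 - 10*x^2 + 28*x - 24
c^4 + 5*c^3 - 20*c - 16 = (c - 2)*(c + 1)*(c + 2)*(c + 4)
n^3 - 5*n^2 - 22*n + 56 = (n - 7)*(n - 2)*(n + 4)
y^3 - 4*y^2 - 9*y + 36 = (y - 4)*(y - 3)*(y + 3)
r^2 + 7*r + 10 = (r + 2)*(r + 5)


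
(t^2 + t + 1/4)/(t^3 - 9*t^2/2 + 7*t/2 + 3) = (t + 1/2)/(t^2 - 5*t + 6)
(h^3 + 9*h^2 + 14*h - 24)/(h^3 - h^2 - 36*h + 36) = (h + 4)/(h - 6)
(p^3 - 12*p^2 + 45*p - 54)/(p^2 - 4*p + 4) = (p^3 - 12*p^2 + 45*p - 54)/(p^2 - 4*p + 4)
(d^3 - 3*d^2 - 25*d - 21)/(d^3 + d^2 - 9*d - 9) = (d - 7)/(d - 3)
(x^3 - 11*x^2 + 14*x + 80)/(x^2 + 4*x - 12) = (x^3 - 11*x^2 + 14*x + 80)/(x^2 + 4*x - 12)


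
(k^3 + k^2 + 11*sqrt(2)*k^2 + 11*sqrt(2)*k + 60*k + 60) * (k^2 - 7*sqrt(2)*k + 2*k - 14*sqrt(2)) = k^5 + 3*k^4 + 4*sqrt(2)*k^4 - 92*k^3 + 12*sqrt(2)*k^3 - 412*sqrt(2)*k^2 - 282*k^2 - 1260*sqrt(2)*k - 188*k - 840*sqrt(2)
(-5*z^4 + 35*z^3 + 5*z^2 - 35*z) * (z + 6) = -5*z^5 + 5*z^4 + 215*z^3 - 5*z^2 - 210*z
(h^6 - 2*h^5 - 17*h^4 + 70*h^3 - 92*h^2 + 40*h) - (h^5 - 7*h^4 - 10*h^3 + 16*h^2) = h^6 - 3*h^5 - 10*h^4 + 80*h^3 - 108*h^2 + 40*h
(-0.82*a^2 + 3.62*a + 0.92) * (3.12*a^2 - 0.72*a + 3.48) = -2.5584*a^4 + 11.8848*a^3 - 2.5896*a^2 + 11.9352*a + 3.2016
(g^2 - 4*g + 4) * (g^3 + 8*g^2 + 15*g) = g^5 + 4*g^4 - 13*g^3 - 28*g^2 + 60*g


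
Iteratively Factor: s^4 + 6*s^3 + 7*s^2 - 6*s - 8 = (s + 4)*(s^3 + 2*s^2 - s - 2) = (s - 1)*(s + 4)*(s^2 + 3*s + 2) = (s - 1)*(s + 1)*(s + 4)*(s + 2)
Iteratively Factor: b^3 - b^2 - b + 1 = (b + 1)*(b^2 - 2*b + 1) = (b - 1)*(b + 1)*(b - 1)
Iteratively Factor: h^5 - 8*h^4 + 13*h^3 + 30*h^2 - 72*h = (h)*(h^4 - 8*h^3 + 13*h^2 + 30*h - 72) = h*(h - 3)*(h^3 - 5*h^2 - 2*h + 24) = h*(h - 4)*(h - 3)*(h^2 - h - 6) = h*(h - 4)*(h - 3)*(h + 2)*(h - 3)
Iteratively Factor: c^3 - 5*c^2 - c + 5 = (c - 5)*(c^2 - 1) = (c - 5)*(c + 1)*(c - 1)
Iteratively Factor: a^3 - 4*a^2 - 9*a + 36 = (a - 4)*(a^2 - 9) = (a - 4)*(a - 3)*(a + 3)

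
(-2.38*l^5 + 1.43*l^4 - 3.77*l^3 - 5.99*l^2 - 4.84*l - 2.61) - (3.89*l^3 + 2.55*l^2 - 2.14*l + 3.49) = -2.38*l^5 + 1.43*l^4 - 7.66*l^3 - 8.54*l^2 - 2.7*l - 6.1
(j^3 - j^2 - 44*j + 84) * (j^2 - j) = j^5 - 2*j^4 - 43*j^3 + 128*j^2 - 84*j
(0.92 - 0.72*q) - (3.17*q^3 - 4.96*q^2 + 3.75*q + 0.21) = -3.17*q^3 + 4.96*q^2 - 4.47*q + 0.71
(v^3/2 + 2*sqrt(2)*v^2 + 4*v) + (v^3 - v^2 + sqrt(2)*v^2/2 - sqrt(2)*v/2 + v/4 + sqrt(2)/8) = 3*v^3/2 - v^2 + 5*sqrt(2)*v^2/2 - sqrt(2)*v/2 + 17*v/4 + sqrt(2)/8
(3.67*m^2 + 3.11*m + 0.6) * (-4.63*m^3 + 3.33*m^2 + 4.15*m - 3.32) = -16.9921*m^5 - 2.1782*m^4 + 22.8088*m^3 + 2.7201*m^2 - 7.8352*m - 1.992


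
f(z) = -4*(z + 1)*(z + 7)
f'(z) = -8*z - 32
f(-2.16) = 22.46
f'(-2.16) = -14.72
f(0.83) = -57.32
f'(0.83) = -38.64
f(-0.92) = -1.95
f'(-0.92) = -24.64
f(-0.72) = -7.03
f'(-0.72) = -26.24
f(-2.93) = 31.42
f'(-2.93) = -8.56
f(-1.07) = 1.66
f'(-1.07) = -23.44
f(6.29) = -387.54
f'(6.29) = -82.32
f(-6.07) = 18.86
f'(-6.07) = 16.56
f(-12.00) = -220.00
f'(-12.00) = 64.00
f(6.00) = -364.00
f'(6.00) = -80.00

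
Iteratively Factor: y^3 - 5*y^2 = (y)*(y^2 - 5*y) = y*(y - 5)*(y)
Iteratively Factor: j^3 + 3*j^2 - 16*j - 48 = (j + 4)*(j^2 - j - 12) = (j - 4)*(j + 4)*(j + 3)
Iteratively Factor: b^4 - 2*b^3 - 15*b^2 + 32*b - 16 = (b - 4)*(b^3 + 2*b^2 - 7*b + 4) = (b - 4)*(b + 4)*(b^2 - 2*b + 1) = (b - 4)*(b - 1)*(b + 4)*(b - 1)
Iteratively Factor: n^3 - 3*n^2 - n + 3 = (n - 1)*(n^2 - 2*n - 3) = (n - 3)*(n - 1)*(n + 1)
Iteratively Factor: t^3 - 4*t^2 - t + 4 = (t - 4)*(t^2 - 1) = (t - 4)*(t + 1)*(t - 1)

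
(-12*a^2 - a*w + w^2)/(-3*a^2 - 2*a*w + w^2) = (12*a^2 + a*w - w^2)/(3*a^2 + 2*a*w - w^2)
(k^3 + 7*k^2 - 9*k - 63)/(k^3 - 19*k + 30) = (k^2 + 10*k + 21)/(k^2 + 3*k - 10)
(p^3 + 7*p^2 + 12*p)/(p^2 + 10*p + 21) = p*(p + 4)/(p + 7)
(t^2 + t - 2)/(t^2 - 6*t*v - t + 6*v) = (t + 2)/(t - 6*v)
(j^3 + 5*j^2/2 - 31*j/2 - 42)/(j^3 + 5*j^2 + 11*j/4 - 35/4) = 2*(j^2 - j - 12)/(2*j^2 + 3*j - 5)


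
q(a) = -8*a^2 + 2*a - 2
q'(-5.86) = 95.76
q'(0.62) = -7.92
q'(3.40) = -52.40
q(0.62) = -3.84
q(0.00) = -2.00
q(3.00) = -68.00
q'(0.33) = -3.28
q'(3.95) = -61.20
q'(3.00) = -46.00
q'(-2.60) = 43.60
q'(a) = 2 - 16*a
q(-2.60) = -61.28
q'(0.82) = -11.12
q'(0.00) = 2.00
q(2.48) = -46.24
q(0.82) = -5.74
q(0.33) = -2.21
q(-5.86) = -288.44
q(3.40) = -87.68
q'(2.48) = -37.68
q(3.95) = -118.92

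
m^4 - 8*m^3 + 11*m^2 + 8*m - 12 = (m - 6)*(m - 2)*(m - 1)*(m + 1)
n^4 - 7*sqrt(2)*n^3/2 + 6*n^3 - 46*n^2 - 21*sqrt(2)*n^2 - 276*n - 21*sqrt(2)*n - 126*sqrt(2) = (n + 6)*(n - 7*sqrt(2))*(n + sqrt(2)/2)*(n + 3*sqrt(2))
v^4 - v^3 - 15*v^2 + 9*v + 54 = (v - 3)^2*(v + 2)*(v + 3)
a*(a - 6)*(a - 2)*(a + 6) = a^4 - 2*a^3 - 36*a^2 + 72*a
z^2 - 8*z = z*(z - 8)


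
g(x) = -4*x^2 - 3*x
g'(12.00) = -99.00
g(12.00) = -612.00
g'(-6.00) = 45.00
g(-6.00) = -126.00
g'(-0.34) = -0.28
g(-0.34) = 0.56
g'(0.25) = -5.00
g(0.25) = -1.00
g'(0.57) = -7.56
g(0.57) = -3.01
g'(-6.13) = 46.04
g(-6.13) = -131.92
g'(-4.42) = 32.36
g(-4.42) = -64.89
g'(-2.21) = 14.68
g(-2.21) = -12.91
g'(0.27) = -5.16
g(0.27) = -1.10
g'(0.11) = -3.88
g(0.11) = -0.38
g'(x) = -8*x - 3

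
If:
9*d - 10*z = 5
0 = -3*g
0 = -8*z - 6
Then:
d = -5/18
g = 0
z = -3/4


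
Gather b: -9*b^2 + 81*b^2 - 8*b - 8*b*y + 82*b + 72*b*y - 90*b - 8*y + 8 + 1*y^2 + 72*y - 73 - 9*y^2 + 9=72*b^2 + b*(64*y - 16) - 8*y^2 + 64*y - 56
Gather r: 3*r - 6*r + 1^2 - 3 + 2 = -3*r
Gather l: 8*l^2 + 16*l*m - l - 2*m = 8*l^2 + l*(16*m - 1) - 2*m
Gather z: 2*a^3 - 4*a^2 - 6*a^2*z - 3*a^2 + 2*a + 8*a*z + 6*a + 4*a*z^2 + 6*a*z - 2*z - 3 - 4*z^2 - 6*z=2*a^3 - 7*a^2 + 8*a + z^2*(4*a - 4) + z*(-6*a^2 + 14*a - 8) - 3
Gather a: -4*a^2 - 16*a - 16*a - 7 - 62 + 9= -4*a^2 - 32*a - 60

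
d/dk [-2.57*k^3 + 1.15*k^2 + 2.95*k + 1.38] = -7.71*k^2 + 2.3*k + 2.95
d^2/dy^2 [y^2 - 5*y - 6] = 2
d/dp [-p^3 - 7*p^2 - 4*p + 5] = -3*p^2 - 14*p - 4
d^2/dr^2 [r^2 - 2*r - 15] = 2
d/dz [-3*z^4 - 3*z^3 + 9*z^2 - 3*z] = -12*z^3 - 9*z^2 + 18*z - 3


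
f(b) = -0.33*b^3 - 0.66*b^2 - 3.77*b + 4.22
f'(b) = -0.99*b^2 - 1.32*b - 3.77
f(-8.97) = 223.11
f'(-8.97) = -71.59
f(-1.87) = 11.12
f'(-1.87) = -4.76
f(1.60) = -4.85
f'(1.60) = -8.42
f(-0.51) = 6.01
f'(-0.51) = -3.35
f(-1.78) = 10.70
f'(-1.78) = -4.56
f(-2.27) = 13.24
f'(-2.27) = -5.87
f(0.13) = 3.72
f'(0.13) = -3.96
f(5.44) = -88.95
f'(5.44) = -40.25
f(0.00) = 4.22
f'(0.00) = -3.77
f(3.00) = -21.94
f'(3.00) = -16.64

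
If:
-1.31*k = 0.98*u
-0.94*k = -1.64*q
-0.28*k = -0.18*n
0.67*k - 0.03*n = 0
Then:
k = 0.00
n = 0.00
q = 0.00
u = 0.00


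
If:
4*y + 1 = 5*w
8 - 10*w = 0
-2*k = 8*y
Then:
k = -3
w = 4/5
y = 3/4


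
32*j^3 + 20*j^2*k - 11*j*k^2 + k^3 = (-8*j + k)*(-4*j + k)*(j + k)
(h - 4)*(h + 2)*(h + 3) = h^3 + h^2 - 14*h - 24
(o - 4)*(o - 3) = o^2 - 7*o + 12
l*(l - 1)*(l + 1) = l^3 - l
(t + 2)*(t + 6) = t^2 + 8*t + 12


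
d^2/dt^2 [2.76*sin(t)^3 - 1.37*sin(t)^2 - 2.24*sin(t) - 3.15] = 0.169999999999998*sin(t) + 6.21*sin(3*t) - 2.74*cos(2*t)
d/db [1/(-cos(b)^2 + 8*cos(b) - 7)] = 2*(4 - cos(b))*sin(b)/(cos(b)^2 - 8*cos(b) + 7)^2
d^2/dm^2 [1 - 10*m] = 0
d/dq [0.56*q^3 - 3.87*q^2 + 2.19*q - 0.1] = 1.68*q^2 - 7.74*q + 2.19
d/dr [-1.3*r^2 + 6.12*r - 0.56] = 6.12 - 2.6*r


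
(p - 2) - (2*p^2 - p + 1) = -2*p^2 + 2*p - 3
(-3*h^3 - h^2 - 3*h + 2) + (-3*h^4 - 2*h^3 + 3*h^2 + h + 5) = -3*h^4 - 5*h^3 + 2*h^2 - 2*h + 7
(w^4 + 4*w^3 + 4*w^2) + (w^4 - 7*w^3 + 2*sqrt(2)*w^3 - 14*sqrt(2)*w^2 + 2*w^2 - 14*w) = 2*w^4 - 3*w^3 + 2*sqrt(2)*w^3 - 14*sqrt(2)*w^2 + 6*w^2 - 14*w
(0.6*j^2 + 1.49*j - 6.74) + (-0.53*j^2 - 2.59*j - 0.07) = 0.07*j^2 - 1.1*j - 6.81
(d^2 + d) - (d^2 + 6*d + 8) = -5*d - 8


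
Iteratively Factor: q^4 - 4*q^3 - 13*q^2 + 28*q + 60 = (q - 3)*(q^3 - q^2 - 16*q - 20) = (q - 3)*(q + 2)*(q^2 - 3*q - 10) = (q - 3)*(q + 2)^2*(q - 5)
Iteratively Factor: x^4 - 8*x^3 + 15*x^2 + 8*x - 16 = (x - 4)*(x^3 - 4*x^2 - x + 4) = (x - 4)*(x - 1)*(x^2 - 3*x - 4) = (x - 4)^2*(x - 1)*(x + 1)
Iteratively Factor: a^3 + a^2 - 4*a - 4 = (a + 1)*(a^2 - 4) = (a + 1)*(a + 2)*(a - 2)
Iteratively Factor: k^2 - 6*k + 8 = (k - 2)*(k - 4)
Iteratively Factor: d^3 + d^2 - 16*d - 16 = (d + 1)*(d^2 - 16) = (d + 1)*(d + 4)*(d - 4)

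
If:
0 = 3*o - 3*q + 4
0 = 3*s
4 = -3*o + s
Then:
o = -4/3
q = 0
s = 0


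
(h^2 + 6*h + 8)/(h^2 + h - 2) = (h + 4)/(h - 1)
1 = 1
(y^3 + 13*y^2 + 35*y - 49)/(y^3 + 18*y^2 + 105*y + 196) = (y - 1)/(y + 4)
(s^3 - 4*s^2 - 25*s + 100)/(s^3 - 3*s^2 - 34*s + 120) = (s + 5)/(s + 6)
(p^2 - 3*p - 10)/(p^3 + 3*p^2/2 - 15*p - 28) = 2*(p - 5)/(2*p^2 - p - 28)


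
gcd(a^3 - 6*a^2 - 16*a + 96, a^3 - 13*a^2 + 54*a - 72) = a^2 - 10*a + 24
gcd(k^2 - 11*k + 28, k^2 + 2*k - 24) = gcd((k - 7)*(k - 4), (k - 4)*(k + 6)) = k - 4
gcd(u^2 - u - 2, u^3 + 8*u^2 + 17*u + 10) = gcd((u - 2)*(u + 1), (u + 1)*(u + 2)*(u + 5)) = u + 1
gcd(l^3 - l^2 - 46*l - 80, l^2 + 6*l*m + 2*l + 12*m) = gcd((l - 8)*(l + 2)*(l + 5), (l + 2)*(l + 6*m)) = l + 2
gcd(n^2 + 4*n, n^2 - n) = n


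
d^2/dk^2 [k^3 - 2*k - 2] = 6*k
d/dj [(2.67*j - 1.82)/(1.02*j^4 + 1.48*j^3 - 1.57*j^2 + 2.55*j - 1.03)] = (-8.1702*j^4 - 0.477599999999999*j^3 + 12.2727*j^2 - 5.7148*j + 1.8909)/(1.0404*j^8 + 3.0192*j^7 - 1.0124*j^6 + 0.5548*j^5 + 7.9117*j^4 - 11.0558*j^3 + 9.7367*j^2 - 5.253*j + 1.0609)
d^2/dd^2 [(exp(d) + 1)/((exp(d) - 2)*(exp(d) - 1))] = (exp(4*d) + 7*exp(3*d) - 21*exp(2*d) + 7*exp(d) + 10)*exp(d)/(exp(6*d) - 9*exp(5*d) + 33*exp(4*d) - 63*exp(3*d) + 66*exp(2*d) - 36*exp(d) + 8)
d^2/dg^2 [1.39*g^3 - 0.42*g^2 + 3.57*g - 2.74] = 8.34*g - 0.84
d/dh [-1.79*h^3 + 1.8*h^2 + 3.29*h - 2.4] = -5.37*h^2 + 3.6*h + 3.29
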